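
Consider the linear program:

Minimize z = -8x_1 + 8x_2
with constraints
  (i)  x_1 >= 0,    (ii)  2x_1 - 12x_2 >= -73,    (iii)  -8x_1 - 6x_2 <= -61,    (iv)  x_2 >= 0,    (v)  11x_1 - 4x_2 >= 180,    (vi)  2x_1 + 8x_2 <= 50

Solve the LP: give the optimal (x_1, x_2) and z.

Corner points and z = -8x_1 + 8x_2:
  (180/11, 0) → z = -1440/11
  (25, 0) → z = -200
  (205/12, 95/48) → z = -725/6

x_1 = 25, x_2 = 0, minimum z = -200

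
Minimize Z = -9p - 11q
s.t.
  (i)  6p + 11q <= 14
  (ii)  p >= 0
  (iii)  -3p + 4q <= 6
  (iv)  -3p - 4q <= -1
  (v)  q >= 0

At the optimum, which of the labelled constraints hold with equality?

(i) and (v)

Corner points and Z = -9p - 11q:
  (0, 14/11) → Z = -14
  (7/3, 0) → Z = -21
  (0, 1/4) → Z = -11/4
  (1/3, 0) → Z = -3

The minimum is at (7/3, 0). Substituting into each constraint, equality holds for (i) and (v); the remaining constraints have slack.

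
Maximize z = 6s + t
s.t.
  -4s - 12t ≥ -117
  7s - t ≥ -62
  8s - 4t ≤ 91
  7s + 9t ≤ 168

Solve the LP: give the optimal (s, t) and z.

s = 195/14, t = 143/28, maximum z = 2483/28

Feasible corners and z = 6s + t:
  (-57/8, 97/8) → z = -245/8
  (195/14, 143/28) → z = 2483/28
  (-339/20, -1133/20) → z = -3167/20

At the optimal vertex, -4s - 12t = -117 and 8s - 4t = 91.
Solving simultaneously gives s = 195/14, t = 143/28.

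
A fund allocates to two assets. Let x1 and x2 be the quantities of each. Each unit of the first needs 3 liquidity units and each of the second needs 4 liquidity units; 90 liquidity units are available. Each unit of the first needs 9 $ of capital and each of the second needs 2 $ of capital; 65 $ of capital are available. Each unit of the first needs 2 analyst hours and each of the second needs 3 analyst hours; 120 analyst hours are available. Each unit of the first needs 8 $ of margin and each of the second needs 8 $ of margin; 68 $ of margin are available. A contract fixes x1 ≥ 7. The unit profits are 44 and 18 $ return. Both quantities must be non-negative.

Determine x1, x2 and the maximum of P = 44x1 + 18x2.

Feasible corners and P = 44x1 + 18x2:
  (65/9, 0) → P = 2860/9
  (7, 0) → P = 308
  (7, 1) → P = 326

The optimum lies where 9x1 + 2x2 = 65 and x1 = 7.
Solving simultaneously gives x1 = 7, x2 = 1.

x1 = 7, x2 = 1, maximum P = 326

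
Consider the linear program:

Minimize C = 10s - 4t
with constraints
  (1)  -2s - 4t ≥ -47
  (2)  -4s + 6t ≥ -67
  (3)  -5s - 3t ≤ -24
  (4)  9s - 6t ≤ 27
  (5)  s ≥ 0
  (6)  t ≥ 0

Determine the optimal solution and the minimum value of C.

s = 0, t = 47/4, minimum C = -47

Corner points and C = 10s - 4t:
  (65/8, 123/16) → C = 101/2
  (0, 47/4) → C = -47
  (75/19, 27/19) → C = 642/19
  (0, 8) → C = -32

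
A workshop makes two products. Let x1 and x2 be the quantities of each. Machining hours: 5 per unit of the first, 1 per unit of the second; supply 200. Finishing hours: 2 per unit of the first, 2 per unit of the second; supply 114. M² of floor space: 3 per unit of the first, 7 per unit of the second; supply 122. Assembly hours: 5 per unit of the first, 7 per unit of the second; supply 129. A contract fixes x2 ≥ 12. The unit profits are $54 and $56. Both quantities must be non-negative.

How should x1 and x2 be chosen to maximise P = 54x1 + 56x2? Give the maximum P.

x1 = 9, x2 = 12, maximum P = 1158

Extreme points and P = 54x1 + 56x2:
  (0, 122/7) → P = 976
  (0, 12) → P = 672
  (7/2, 223/14) → P = 1081
  (9, 12) → P = 1158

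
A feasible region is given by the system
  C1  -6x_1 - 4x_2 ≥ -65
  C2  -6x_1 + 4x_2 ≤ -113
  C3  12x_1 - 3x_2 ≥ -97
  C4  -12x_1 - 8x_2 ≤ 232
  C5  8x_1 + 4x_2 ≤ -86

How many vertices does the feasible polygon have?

Intersecting each pair of boundary lines and keeping only the points that satisfy every inequality leaves:
  (-1/4, -229/8)
  (27/14, -355/14)
  (15, -103/2)

3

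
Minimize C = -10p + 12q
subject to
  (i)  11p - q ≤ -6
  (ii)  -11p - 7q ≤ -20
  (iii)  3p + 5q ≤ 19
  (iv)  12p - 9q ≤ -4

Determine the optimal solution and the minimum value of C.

p = -1/4, q = 13/4, minimum C = 83/2

Extreme points and C = -10p + 12q:
  (-1/4, 13/4) → C = 83/2
  (-11/58, 227/58) → C = 1417/29
  (-33/34, 149/34) → C = 1059/17

The optimum lies where 11p - q = -6 and -11p - 7q = -20.
Solving simultaneously gives p = -1/4, q = 13/4.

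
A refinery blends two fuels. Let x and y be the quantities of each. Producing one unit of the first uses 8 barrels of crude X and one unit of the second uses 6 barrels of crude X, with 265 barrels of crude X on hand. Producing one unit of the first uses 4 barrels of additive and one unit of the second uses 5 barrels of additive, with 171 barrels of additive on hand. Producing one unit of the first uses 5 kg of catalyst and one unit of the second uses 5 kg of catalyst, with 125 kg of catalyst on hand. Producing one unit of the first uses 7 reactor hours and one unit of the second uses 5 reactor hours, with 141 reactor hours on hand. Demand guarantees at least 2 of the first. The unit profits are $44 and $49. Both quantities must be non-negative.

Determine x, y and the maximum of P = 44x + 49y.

x = 2, y = 23, maximum P = 1215

Corner points and P = 44x + 49y:
  (141/7, 0) → P = 6204/7
  (2, 0) → P = 88
  (8, 17) → P = 1185
  (2, 23) → P = 1215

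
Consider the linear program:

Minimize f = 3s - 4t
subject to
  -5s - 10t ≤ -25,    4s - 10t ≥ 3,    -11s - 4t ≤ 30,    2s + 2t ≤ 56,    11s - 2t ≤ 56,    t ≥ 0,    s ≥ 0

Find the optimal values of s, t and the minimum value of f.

Corner points and f = 3s - 4t:
  (28/9, 17/18) → f = 50/9
  (5, 0) → f = 15
  (277/51, 191/102) → f = 449/51
  (56/11, 0) → f = 168/11

At the optimal vertex, -5s - 10t = -25 and 4s - 10t = 3.
Solving simultaneously gives s = 28/9, t = 17/18.

s = 28/9, t = 17/18, minimum f = 50/9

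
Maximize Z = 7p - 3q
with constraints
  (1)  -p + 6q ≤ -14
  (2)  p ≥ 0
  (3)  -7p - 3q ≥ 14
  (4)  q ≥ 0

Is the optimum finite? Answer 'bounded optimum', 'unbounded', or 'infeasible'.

infeasible

The boundaries -p + 6q = -14 and q = 0 meet at (14, 0), but that point violates -7p - 3q ≥ 14. Every candidate vertex is excluded by some other constraint, so the feasible region is empty.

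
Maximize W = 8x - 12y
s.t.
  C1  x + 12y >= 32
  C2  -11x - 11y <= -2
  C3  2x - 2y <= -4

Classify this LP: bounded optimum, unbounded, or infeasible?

Feasible corners and W = 8x - 12y:
  (-328/121, 350/121) → W = -6824/121
  (8/13, 34/13) → W = -344/13
The feasible region has finitely many vertices and no improving ray; the maximum is -344/13 at (8/13, 34/13).

bounded optimum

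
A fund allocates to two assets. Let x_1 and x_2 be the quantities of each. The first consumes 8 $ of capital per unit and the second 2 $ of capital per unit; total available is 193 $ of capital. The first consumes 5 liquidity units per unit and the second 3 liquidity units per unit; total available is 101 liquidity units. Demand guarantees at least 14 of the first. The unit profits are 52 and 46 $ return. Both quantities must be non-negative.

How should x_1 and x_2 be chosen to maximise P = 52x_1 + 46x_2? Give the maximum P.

x_1 = 14, x_2 = 31/3, maximum P = 3610/3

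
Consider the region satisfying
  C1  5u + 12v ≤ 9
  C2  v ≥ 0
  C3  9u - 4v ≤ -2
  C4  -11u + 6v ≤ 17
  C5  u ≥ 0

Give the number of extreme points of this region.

3

Intersecting each pair of boundary lines and keeping only the points that satisfy every inequality leaves:
  (3/32, 91/128)
  (0, 3/4)
  (0, 1/2)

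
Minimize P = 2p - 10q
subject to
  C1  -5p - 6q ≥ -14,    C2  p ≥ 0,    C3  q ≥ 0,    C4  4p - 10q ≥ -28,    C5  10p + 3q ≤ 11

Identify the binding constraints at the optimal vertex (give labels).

Feasible corners and P = 2p - 10q:
  (0, 7/3) → P = -70/3
  (8/15, 17/9) → P = -802/45
  (0, 0) → P = 0
  (11/10, 0) → P = 11/5

The minimum is at (0, 7/3). Substituting into each constraint, equality holds for C1 and C2; the remaining constraints have slack.

C1 and C2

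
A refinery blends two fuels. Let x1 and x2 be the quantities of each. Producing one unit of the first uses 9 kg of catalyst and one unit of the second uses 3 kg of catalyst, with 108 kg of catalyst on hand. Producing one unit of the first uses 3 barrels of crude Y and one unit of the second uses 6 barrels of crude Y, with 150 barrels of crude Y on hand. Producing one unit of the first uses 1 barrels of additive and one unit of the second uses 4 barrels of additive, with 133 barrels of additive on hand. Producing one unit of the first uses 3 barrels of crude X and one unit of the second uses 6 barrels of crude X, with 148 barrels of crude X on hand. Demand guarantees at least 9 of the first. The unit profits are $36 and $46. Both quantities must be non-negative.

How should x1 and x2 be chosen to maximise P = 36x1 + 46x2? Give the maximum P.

x1 = 9, x2 = 9, maximum P = 738

Corner points and P = 36x1 + 46x2:
  (12, 0) → P = 432
  (9, 0) → P = 324
  (9, 9) → P = 738

At the optimal vertex, 9x1 + 3x2 = 108 and x1 = 9.
Solving simultaneously gives x1 = 9, x2 = 9.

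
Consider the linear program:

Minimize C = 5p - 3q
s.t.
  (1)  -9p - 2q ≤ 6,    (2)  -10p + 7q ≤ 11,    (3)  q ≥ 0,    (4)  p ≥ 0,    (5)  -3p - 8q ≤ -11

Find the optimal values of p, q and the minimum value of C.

Extreme points and C = 5p - 3q:
  (0, 11/7) → C = -33/7
  (11/3, 0) → C = 55/3
  (0, 11/8) → C = -33/8
The feasible region is unbounded (it extends along (7, 10), (1, 0)), but C strictly increases along every unbounded feasible direction, so there is no improving ray and the minimum is attained at a vertex.

At the optimal vertex, -10p + 7q = 11 and p = 0.
Solving simultaneously gives p = 0, q = 11/7.

p = 0, q = 11/7, minimum C = -33/7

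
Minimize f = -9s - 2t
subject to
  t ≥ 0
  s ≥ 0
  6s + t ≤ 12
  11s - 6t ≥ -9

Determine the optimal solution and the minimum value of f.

Vertices and f = -9s - 2t:
  (0, 0) → f = 0
  (2, 0) → f = -18
  (0, 3/2) → f = -3
  (63/47, 186/47) → f = -939/47

The optimum lies where 6s + t = 12 and 11s - 6t = -9.
Solving simultaneously gives s = 63/47, t = 186/47.

s = 63/47, t = 186/47, minimum f = -939/47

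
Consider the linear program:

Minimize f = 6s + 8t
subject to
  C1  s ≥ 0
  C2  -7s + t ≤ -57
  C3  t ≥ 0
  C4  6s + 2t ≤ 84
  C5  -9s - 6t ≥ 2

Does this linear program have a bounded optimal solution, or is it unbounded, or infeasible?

infeasible

The boundaries s = 0 and -7s + t = -57 meet at (0, -57), but that point violates t ≥ 0. Every candidate vertex is excluded by some other constraint, so the feasible region is empty.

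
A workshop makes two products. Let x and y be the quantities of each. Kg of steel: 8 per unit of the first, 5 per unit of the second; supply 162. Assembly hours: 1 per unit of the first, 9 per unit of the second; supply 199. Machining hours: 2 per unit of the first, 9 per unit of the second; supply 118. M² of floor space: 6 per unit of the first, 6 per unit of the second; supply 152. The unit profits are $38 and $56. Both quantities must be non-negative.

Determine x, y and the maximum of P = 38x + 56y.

x = 14, y = 10, maximum P = 1092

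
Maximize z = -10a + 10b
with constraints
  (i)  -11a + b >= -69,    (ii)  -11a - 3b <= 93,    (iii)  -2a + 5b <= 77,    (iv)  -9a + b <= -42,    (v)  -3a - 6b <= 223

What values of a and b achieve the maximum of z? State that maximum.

Extreme points and z = -10a + 10b:
  (422/53, 985/53) → z = 5630/53
  (191/69, -2660/69) → z = -28510/69
  (33/38, -1299/38) → z = -6660/19
  (37/19, -2174/57) → z = -22850/57
  (287/43, 777/43) → z = 4900/43

The binding constraints are -2a + 5b = 77 and -9a + b = -42.
Solving simultaneously gives a = 287/43, b = 777/43.

a = 287/43, b = 777/43, maximum z = 4900/43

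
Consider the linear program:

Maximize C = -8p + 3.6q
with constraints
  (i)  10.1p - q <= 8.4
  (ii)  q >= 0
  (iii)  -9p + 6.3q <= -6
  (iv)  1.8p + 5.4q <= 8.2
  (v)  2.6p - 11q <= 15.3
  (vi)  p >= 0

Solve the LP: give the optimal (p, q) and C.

p = 2/3, q = 0, maximum C = -16/3

Corner points and C = -8p + 3.6q:
  (84/101, 0) → C = -672/101
  (1564/1821, 500/1821) → C = -10712/1821
  (2/3, 0) → C = -16/3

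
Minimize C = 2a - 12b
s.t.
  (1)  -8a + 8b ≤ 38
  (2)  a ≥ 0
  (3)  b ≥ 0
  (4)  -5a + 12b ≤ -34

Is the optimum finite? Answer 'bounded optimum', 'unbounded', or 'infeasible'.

unbounded

From the feasible point (34/5, 0), moving in the direction (12, 5) keeps every constraint satisfied while C decreases without bound.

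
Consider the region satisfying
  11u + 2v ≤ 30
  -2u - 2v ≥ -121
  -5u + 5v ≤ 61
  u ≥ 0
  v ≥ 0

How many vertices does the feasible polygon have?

4

The feasible vertices (each the meet of two boundaries and inside every other half-plane) are:
  (28/65, 821/65)
  (30/11, 0)
  (0, 61/5)
  (0, 0)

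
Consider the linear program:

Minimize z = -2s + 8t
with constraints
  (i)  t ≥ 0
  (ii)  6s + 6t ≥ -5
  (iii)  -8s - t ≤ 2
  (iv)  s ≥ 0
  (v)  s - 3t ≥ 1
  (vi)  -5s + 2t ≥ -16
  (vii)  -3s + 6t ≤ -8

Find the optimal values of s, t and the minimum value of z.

s = 16/5, t = 0, minimum z = -32/5

Extreme points and z = -2s + 8t:
  (16/5, 0) → z = -32/5
  (8/3, 0) → z = -16/3
  (10/3, 1/3) → z = -4

The binding constraints are t = 0 and -5s + 2t = -16.
Solving simultaneously gives s = 16/5, t = 0.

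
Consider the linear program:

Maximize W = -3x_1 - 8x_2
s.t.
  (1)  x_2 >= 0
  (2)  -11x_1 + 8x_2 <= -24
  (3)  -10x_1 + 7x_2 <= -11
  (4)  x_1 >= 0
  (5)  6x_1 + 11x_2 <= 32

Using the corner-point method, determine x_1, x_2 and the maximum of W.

x_1 = 24/11, x_2 = 0, maximum W = -72/11

Vertices and W = -3x_1 - 8x_2:
  (24/11, 0) → W = -72/11
  (16/3, 0) → W = -16
  (40/13, 16/13) → W = -248/13

At the optimal vertex, x_2 = 0 and -11x_1 + 8x_2 = -24.
Solving simultaneously gives x_1 = 24/11, x_2 = 0.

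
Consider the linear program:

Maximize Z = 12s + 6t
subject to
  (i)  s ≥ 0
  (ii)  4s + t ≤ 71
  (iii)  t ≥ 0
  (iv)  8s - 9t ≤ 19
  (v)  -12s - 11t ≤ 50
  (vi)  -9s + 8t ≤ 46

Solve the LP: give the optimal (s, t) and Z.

Corner points and Z = 12s + 6t:
  (0, 0) → Z = 0
  (0, 23/4) → Z = 69/2
  (329/22, 123/11) → Z = 2712/11
  (522/41, 823/41) → Z = 11202/41
  (19/8, 0) → Z = 57/2

The binding constraints are 4s + t = 71 and -9s + 8t = 46.
Solving simultaneously gives s = 522/41, t = 823/41.

s = 522/41, t = 823/41, maximum Z = 11202/41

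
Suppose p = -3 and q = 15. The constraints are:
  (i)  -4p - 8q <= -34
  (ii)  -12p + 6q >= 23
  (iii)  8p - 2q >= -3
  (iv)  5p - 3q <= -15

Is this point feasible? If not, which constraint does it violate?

not feasible — violates (iii)

Constraint (iii): 8p - 2q = -54, which is not ≥ -3. All other constraints are satisfied.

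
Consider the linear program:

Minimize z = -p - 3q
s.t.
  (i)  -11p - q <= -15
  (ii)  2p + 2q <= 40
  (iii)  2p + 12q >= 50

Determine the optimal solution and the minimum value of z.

Corner points and z = -p - 3q:
  (-1/2, 41/2) → z = -61
  (1, 4) → z = -13
  (19, 1) → z = -22

p = -1/2, q = 41/2, minimum z = -61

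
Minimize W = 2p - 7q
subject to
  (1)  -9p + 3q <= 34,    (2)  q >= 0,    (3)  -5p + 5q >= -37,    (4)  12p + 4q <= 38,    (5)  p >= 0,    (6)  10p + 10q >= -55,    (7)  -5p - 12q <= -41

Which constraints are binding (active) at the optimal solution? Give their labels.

Vertices and W = 2p - 7q:
  (0, 19/2) → W = -133/2
  (73/31, 151/62) → W = -765/62
  (0, 41/12) → W = -287/12

The minimum is at (0, 19/2). Substituting into each constraint, equality holds for (4) and (5); the remaining constraints have slack.

(4) and (5)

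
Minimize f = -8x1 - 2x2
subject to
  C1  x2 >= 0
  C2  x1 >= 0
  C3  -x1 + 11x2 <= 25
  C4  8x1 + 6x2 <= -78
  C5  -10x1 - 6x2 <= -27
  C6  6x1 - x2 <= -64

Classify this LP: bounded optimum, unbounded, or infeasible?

The boundaries -10x1 - 6x2 = -27 and 6x1 - x2 = -64 meet at (-357/46, 401/23), but that point violates x1 ≥ 0. Every candidate vertex is excluded by some other constraint, so the feasible region is empty.

infeasible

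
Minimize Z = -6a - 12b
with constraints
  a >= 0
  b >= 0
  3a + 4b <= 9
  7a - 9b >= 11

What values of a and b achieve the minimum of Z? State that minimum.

Corner points and Z = -6a - 12b:
  (3, 0) → Z = -18
  (11/7, 0) → Z = -66/7
  (25/11, 6/11) → Z = -222/11

a = 25/11, b = 6/11, minimum Z = -222/11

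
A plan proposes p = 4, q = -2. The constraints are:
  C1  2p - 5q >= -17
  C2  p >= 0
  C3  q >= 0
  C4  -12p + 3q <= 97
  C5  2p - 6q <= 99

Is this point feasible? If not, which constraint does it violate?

Constraint C3: q = -2, which is not ≥ 0. All other constraints are satisfied.

not feasible — violates C3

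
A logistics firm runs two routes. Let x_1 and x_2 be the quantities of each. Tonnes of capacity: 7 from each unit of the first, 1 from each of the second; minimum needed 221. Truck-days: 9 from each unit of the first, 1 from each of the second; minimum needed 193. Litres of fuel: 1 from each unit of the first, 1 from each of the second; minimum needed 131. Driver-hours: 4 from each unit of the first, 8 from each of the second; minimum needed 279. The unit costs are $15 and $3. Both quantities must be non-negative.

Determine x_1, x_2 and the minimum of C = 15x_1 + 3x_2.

x_1 = 15, x_2 = 116, minimum C = 573

Vertices and C = 15x_1 + 3x_2:
  (0, 221) → C = 663
  (131, 0) → C = 1965
  (15, 116) → C = 573
The feasible region is unbounded (it extends along (0, 1), (1, 0)), but C strictly increases along every unbounded feasible direction, so there is no improving ray and the minimum is attained at a vertex.

The binding constraints are 7x_1 + x_2 = 221 and x_1 + x_2 = 131.
Solving simultaneously gives x_1 = 15, x_2 = 116.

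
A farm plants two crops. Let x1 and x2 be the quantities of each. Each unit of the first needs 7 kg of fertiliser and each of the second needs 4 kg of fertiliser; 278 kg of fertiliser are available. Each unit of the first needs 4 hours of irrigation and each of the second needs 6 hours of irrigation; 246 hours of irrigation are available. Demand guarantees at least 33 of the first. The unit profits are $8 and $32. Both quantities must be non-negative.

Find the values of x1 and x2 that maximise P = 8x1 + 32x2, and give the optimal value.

Vertices and P = 8x1 + 32x2:
  (278/7, 0) → P = 2224/7
  (33, 0) → P = 264
  (33, 47/4) → P = 640

x1 = 33, x2 = 47/4, maximum P = 640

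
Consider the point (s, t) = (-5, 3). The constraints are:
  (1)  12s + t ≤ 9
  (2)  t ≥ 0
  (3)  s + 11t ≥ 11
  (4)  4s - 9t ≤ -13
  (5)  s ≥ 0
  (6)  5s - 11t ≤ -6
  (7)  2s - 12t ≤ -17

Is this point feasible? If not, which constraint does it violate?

not feasible — violates (5)

Constraint (5): s = -5, which is not ≥ 0. All other constraints are satisfied.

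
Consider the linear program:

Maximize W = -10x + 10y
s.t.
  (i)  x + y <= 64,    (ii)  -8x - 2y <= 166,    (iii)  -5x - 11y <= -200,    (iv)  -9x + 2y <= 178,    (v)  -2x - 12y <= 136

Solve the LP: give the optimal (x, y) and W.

Feasible corners and W = -10x + 10y:
  (84, -20) → W = -1040
  (-50/11, 754/11) → W = 8040/11
  (-1558/109, 2690/109) → W = 42480/109

At the optimal vertex, x + y = 64 and -9x + 2y = 178.
Solving simultaneously gives x = -50/11, y = 754/11.

x = -50/11, y = 754/11, maximum W = 8040/11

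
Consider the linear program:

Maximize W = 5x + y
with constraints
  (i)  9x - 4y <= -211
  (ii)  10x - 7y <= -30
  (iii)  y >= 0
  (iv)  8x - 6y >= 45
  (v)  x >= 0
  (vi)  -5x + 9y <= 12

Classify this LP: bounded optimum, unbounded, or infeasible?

The boundaries x = 0 and -5x + 9y = 12 meet at (0, 4/3), but that point violates 9x - 4y ≤ -211. Every candidate vertex is excluded by some other constraint, so the feasible region is empty.

infeasible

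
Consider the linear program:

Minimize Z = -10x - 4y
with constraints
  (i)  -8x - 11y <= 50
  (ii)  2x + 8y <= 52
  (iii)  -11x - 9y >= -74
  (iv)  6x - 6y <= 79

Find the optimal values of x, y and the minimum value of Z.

Vertices and Z = -10x - 4y:
  (-162/7, 86/7) → Z = 1276/7
  (569/114, -466/57) → Z = -327/19
  (62/35, 212/35) → Z = -1468/35
  (77/8, -85/24) → Z = -985/12

x = 77/8, y = -85/24, minimum Z = -985/12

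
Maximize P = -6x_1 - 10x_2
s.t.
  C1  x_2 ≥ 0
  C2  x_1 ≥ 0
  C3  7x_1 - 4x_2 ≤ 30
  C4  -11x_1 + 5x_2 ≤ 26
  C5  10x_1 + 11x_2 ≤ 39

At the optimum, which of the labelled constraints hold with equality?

Corner points and P = -6x_1 - 10x_2:
  (0, 0) → P = 0
  (39/10, 0) → P = -117/5
  (0, 39/11) → P = -390/11

The maximum is at (0, 0). Substituting into each constraint, equality holds for C1 and C2; the remaining constraints have slack.

C1 and C2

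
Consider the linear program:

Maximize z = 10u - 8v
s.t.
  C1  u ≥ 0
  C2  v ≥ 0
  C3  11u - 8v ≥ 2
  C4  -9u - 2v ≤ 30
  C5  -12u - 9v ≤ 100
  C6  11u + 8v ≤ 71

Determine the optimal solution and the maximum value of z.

Feasible corners and z = 10u - 8v:
  (2/11, 0) → z = 20/11
  (71/11, 0) → z = 710/11
  (73/22, 69/16) → z = -29/22

At the optimal vertex, v = 0 and 11u + 8v = 71.
Solving simultaneously gives u = 71/11, v = 0.

u = 71/11, v = 0, maximum z = 710/11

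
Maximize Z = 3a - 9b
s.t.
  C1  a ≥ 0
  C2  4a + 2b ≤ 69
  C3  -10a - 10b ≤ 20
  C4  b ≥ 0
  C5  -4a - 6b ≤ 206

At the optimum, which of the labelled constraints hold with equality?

Vertices and Z = 3a - 9b:
  (0, 69/2) → Z = -621/2
  (0, 0) → Z = 0
  (69/4, 0) → Z = 207/4

The maximum is at (69/4, 0). Substituting into each constraint, equality holds for C2 and C4; the remaining constraints have slack.

C2 and C4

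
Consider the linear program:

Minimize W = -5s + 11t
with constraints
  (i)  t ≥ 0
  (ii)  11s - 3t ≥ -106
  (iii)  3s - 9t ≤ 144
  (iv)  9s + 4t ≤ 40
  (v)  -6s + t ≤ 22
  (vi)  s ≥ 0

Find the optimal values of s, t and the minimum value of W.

Vertices and W = -5s + 11t:
  (40/9, 0) → W = -200/9
  (0, 0) → W = 0
  (0, 10) → W = 110

s = 40/9, t = 0, minimum W = -200/9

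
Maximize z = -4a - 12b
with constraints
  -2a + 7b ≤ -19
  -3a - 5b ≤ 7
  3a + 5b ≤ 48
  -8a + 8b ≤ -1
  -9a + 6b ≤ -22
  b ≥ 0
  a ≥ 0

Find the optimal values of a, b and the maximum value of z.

Extreme points and z = -4a - 12b:
  (431/31, 39/31) → z = -2192/31
  (19/2, 0) → z = -38
  (16, 0) → z = -64

a = 19/2, b = 0, maximum z = -38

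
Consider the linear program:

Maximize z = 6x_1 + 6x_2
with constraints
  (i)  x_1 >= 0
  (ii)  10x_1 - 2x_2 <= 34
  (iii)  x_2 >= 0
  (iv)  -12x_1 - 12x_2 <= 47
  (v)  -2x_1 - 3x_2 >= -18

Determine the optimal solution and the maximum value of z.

x_1 = 69/17, x_2 = 56/17, maximum z = 750/17

Extreme points and z = 6x_1 + 6x_2:
  (0, 0) → z = 0
  (0, 6) → z = 36
  (17/5, 0) → z = 102/5
  (69/17, 56/17) → z = 750/17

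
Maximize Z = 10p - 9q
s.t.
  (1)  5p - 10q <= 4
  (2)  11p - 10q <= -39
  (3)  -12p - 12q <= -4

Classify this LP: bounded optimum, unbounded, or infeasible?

unbounded

From the feasible point (-107/63, 128/63), moving in the direction (10, 11) keeps every constraint satisfied while Z increases without bound.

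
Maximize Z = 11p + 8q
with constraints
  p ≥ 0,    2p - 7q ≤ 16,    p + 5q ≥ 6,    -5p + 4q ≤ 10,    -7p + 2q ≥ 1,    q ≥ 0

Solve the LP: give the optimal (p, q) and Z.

Corner points and Z = 11p + 8q:
  (0, 6/5) → Z = 48/5
  (0, 5/2) → Z = 20
  (7/37, 43/37) → Z = 421/37
  (8/9, 65/18) → Z = 116/3

The binding constraints are -5p + 4q = 10 and -7p + 2q = 1.
Solving simultaneously gives p = 8/9, q = 65/18.

p = 8/9, q = 65/18, maximum Z = 116/3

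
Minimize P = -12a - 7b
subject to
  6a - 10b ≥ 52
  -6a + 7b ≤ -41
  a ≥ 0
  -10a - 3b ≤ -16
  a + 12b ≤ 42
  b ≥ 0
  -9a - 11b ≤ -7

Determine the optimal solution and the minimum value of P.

Extreme points and P = -12a - 7b:
  (522/41, 100/41) → P = -6964/41
  (26/3, 0) → P = -104
  (42, 0) → P = -504

At the optimal vertex, a + 12b = 42 and b = 0.
Solving simultaneously gives a = 42, b = 0.

a = 42, b = 0, minimum P = -504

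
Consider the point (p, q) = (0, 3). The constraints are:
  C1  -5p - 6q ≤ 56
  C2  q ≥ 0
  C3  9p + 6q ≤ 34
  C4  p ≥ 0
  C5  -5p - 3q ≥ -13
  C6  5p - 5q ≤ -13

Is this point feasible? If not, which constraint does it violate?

C1: -18 ≤ 56 ✓
C2: 3 ≥ 0 ✓
C3: 18 ≤ 34 ✓
C4: 0 ≥ 0 ✓
C5: -9 ≥ -13 ✓
C6: -15 ≤ -13 ✓

feasible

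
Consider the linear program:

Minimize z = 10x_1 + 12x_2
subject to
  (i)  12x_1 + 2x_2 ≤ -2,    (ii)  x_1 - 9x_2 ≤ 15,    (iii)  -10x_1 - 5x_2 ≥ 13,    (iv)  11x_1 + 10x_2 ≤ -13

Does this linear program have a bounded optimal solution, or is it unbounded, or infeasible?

unbounded

From the feasible point (-42/95, -163/95), moving in the direction (-9, -1) keeps every constraint satisfied while z decreases without bound.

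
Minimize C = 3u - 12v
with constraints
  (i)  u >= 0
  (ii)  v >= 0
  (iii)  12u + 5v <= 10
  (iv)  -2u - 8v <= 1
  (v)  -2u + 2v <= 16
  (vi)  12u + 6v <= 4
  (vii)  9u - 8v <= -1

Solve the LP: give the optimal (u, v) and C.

Feasible corners and C = 3u - 12v:
  (0, 2/3) → C = -8
  (0, 1/8) → C = -3/2
  (13/75, 8/25) → C = -83/25

u = 0, v = 2/3, minimum C = -8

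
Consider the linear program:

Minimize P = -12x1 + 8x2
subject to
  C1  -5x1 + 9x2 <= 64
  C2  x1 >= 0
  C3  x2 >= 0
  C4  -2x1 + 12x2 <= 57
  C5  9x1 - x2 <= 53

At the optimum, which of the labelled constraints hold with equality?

Vertices and P = -12x1 + 8x2:
  (0, 0) → P = 0
  (0, 19/4) → P = 38
  (53/9, 0) → P = -212/3
  (693/106, 619/106) → P = -1682/53

The minimum is at (53/9, 0). Substituting into each constraint, equality holds for C3 and C5; the remaining constraints have slack.

C3 and C5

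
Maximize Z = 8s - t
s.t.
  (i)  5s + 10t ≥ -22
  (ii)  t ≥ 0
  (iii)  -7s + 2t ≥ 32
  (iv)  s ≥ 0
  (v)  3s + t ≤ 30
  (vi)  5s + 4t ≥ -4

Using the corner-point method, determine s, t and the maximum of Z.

s = 28/13, t = 306/13, maximum Z = -82/13

Feasible corners and Z = 8s - t:
  (0, 16) → Z = -16
  (28/13, 306/13) → Z = -82/13
  (0, 30) → Z = -30

The optimum lies where -7s + 2t = 32 and 3s + t = 30.
Solving simultaneously gives s = 28/13, t = 306/13.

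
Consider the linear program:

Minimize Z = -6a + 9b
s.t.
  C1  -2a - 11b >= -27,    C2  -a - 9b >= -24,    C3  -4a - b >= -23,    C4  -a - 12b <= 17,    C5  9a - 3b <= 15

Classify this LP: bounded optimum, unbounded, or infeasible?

bounded optimum

Vertices and Z = -6a + 9b:
  (-3, 3) → Z = 45
  (82/35, 71/35) → Z = 21/5
  (43/37, -56/37) → Z = -762/37
The feasible region has finitely many vertices and no improving ray; the minimum is -762/37 at (43/37, -56/37).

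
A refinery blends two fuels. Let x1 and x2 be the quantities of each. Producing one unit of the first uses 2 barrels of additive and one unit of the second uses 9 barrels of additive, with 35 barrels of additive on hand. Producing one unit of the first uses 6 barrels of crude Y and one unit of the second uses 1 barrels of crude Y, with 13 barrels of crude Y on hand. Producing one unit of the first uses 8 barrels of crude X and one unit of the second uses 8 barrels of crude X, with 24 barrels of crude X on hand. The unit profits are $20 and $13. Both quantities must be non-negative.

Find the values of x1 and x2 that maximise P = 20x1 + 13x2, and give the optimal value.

Vertices and P = 20x1 + 13x2:
  (0, 0) → P = 0
  (0, 3) → P = 39
  (13/6, 0) → P = 130/3
  (2, 1) → P = 53

x1 = 2, x2 = 1, maximum P = 53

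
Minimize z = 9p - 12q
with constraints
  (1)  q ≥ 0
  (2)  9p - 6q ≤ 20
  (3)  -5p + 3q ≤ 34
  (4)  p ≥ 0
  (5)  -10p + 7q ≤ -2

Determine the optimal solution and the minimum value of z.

p = 128/3, q = 182/3, minimum z = -344

Extreme points and z = 9p - 12q:
  (20/9, 0) → z = 20
  (1/5, 0) → z = 9/5
  (128/3, 182/3) → z = -344

The binding constraints are 9p - 6q = 20 and -10p + 7q = -2.
Solving simultaneously gives p = 128/3, q = 182/3.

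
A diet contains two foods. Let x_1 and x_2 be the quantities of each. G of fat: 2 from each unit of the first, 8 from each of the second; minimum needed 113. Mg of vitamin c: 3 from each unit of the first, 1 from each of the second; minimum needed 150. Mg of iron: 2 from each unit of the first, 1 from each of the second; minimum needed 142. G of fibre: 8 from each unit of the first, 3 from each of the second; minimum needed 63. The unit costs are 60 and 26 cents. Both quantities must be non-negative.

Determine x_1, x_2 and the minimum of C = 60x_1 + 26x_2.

x_1 = 8, x_2 = 126, minimum C = 3756

Corner points and C = 60x_1 + 26x_2:
  (0, 150) → C = 3900
  (71, 0) → C = 4260
  (8, 126) → C = 3756
The feasible region is unbounded (it extends along (0, 1), (1, 0)), but C strictly increases along every unbounded feasible direction, so there is no improving ray and the minimum is attained at a vertex.

At the optimal vertex, 3x_1 + x_2 = 150 and 2x_1 + x_2 = 142.
Solving simultaneously gives x_1 = 8, x_2 = 126.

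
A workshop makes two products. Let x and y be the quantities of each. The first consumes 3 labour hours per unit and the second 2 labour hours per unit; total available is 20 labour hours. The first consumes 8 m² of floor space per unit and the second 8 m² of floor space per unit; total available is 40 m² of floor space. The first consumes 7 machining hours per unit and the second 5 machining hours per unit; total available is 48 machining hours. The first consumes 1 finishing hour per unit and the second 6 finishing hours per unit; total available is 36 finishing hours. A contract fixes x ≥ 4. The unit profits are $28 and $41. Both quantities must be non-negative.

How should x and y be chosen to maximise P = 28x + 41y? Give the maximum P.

x = 4, y = 1, maximum P = 153

Corner points and P = 28x + 41y:
  (5, 0) → P = 140
  (4, 0) → P = 112
  (4, 1) → P = 153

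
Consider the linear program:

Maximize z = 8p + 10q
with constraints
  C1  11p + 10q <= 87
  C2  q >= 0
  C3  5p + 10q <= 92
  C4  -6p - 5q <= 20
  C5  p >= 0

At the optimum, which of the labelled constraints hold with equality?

Extreme points and z = 8p + 10q:
  (87/11, 0) → z = 696/11
  (0, 87/10) → z = 87
  (0, 0) → z = 0

The maximum is at (0, 87/10). Substituting into each constraint, equality holds for C1 and C5; the remaining constraints have slack.

C1 and C5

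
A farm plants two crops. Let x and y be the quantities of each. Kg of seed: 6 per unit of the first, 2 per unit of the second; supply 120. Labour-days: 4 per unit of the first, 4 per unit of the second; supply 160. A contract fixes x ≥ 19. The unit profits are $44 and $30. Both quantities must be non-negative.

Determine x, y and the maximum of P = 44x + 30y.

Corner points and P = 44x + 30y:
  (20, 0) → P = 880
  (19, 0) → P = 836
  (19, 3) → P = 926

x = 19, y = 3, maximum P = 926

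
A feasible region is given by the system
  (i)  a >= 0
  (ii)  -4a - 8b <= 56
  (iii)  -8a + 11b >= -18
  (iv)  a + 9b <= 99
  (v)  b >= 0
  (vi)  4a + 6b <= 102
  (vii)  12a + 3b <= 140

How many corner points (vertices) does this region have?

5

The feasible vertices (each the meet of two boundaries and inside every other half-plane) are:
  (0, 11)
  (0, 0)
  (9/4, 0)
  (797/78, 226/39)
  (321/35, 1048/105)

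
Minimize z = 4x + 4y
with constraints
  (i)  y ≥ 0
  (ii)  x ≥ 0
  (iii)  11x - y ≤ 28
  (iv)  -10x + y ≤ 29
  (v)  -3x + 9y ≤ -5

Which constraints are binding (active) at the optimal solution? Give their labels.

(i) and (v)

Vertices and z = 4x + 4y:
  (28/11, 0) → z = 112/11
  (5/3, 0) → z = 20/3
  (247/96, 29/96) → z = 23/2

The minimum is at (5/3, 0). Substituting into each constraint, equality holds for (i) and (v); the remaining constraints have slack.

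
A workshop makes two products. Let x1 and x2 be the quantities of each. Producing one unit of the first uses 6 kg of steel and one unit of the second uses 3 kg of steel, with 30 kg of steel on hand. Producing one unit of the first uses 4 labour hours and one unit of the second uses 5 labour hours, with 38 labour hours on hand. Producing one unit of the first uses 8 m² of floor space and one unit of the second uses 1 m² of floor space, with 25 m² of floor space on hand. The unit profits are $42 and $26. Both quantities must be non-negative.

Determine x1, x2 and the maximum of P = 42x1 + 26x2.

x1 = 2, x2 = 6, maximum P = 240

At the optimal vertex, 6x1 + 3x2 = 30 and 4x1 + 5x2 = 38.
Solving simultaneously gives x1 = 2, x2 = 6.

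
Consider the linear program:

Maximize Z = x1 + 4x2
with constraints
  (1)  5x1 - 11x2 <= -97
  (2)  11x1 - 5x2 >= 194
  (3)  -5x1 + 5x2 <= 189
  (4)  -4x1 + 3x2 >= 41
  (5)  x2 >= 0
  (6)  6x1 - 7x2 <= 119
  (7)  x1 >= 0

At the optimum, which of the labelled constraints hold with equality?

Vertices and Z = x1 + 4x2:
  (383/6, 3049/30) → Z = 14111/30
  (787/13, 1227/13) → Z = 5695/13
  (362/5, 551/5) → Z = 2566/5

The maximum is at (362/5, 551/5). Substituting into each constraint, equality holds for (3) and (4); the remaining constraints have slack.

(3) and (4)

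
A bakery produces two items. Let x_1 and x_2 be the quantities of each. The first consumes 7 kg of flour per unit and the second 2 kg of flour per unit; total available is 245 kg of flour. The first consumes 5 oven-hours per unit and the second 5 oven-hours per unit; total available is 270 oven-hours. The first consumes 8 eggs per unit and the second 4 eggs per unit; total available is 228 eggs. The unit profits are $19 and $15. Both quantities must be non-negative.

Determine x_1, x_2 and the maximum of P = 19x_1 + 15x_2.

Vertices and P = 19x_1 + 15x_2:
  (0, 0) → P = 0
  (0, 54) → P = 810
  (57/2, 0) → P = 1083/2
  (3, 51) → P = 822

At the optimal vertex, 5x_1 + 5x_2 = 270 and 8x_1 + 4x_2 = 228.
Solving simultaneously gives x_1 = 3, x_2 = 51.

x_1 = 3, x_2 = 51, maximum P = 822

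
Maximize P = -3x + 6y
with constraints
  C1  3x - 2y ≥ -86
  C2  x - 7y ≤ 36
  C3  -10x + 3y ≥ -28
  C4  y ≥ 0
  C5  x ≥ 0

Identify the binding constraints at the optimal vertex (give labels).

C1 and C3

Extreme points and P = -3x + 6y:
  (314/11, 944/11) → P = 4722/11
  (0, 43) → P = 258
  (14/5, 0) → P = -42/5
  (0, 0) → P = 0

The maximum is at (314/11, 944/11). Substituting into each constraint, equality holds for C1 and C3; the remaining constraints have slack.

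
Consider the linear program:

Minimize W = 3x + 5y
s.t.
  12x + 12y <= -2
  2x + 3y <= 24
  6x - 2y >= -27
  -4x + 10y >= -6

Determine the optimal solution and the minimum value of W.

x = -141/26, y = -36/13, minimum W = -783/26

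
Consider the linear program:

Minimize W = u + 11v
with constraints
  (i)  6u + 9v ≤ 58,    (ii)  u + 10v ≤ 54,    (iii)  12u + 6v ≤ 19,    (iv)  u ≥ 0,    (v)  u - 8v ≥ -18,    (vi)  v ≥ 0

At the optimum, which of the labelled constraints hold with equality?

Corner points and W = u + 11v:
  (22/51, 235/102) → W = 2629/102
  (19/12, 0) → W = 19/12
  (0, 9/4) → W = 99/4
  (0, 0) → W = 0

The minimum is at (0, 0). Substituting into each constraint, equality holds for (iv) and (vi); the remaining constraints have slack.

(iv) and (vi)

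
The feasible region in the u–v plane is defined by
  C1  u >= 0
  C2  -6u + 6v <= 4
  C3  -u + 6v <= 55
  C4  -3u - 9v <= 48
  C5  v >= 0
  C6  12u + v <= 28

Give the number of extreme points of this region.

Pairwise boundary intersections that survive every other constraint:
  (0, 2/3)
  (0, 0)
  (82/39, 36/13)
  (7/3, 0)

4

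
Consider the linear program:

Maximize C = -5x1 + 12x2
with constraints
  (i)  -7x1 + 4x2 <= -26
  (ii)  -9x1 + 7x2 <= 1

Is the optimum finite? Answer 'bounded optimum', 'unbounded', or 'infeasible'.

From the feasible point (186/13, 241/13), moving in the direction (7, 9) keeps every constraint satisfied while C increases without bound.

unbounded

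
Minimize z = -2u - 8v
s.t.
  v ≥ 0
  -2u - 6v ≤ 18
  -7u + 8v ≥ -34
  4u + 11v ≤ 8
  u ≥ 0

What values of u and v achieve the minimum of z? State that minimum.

Extreme points and z = -2u - 8v:
  (2, 0) → z = -4
  (0, 0) → z = 0
  (0, 8/11) → z = -64/11

At the optimal vertex, 4u + 11v = 8 and u = 0.
Solving simultaneously gives u = 0, v = 8/11.

u = 0, v = 8/11, minimum z = -64/11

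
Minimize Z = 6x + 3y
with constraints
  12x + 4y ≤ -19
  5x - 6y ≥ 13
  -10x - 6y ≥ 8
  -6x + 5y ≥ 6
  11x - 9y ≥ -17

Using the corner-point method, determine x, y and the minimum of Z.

Feasible corners and Z = 6x + 3y:
  (-101/11, -108/11) → Z = -930/11
  (-73/7, -76/7) → Z = -666/7
  (-31, -36) → Z = -294

The optimum lies where -6x + 5y = 6 and 11x - 9y = -17.
Solving simultaneously gives x = -31, y = -36.

x = -31, y = -36, minimum Z = -294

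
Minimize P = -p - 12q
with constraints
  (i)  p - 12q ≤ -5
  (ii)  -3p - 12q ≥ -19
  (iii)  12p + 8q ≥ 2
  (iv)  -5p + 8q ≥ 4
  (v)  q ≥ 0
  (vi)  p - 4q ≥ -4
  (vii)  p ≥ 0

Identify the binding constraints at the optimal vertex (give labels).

(ii) and (vi)

Extreme points and P = -p - 12q:
  (26/21, 107/84) → P = -347/21
  (7/6, 31/24) → P = -50/3
  (0, 1/2) → P = -6
  (0, 1) → P = -12

The minimum is at (7/6, 31/24). Substituting into each constraint, equality holds for (ii) and (vi); the remaining constraints have slack.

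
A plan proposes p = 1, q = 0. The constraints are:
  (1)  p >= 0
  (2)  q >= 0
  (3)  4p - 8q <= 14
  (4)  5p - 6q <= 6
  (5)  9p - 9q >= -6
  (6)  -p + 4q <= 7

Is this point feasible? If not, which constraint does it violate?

(1): 1 ≥ 0 ✓
(2): 0 ≥ 0 ✓
(3): 4 ≤ 14 ✓
(4): 5 ≤ 6 ✓
(5): 9 ≥ -6 ✓
(6): -1 ≤ 7 ✓

feasible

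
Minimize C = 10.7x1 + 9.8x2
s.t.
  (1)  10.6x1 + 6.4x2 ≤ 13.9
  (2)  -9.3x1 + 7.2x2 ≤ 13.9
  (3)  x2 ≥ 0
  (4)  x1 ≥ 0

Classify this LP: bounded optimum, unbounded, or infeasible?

Vertices and C = 10.7x1 + 9.8x2:
  (139/1698, 27661/13584) → C = 471627/22640
  (139/106, 0) → C = 14873/1060
  (0, 139/72) → C = 6811/360
  (0, 0) → C = 0
The feasible region has finitely many vertices and no improving ray; the minimum is 0 at (0, 0).

bounded optimum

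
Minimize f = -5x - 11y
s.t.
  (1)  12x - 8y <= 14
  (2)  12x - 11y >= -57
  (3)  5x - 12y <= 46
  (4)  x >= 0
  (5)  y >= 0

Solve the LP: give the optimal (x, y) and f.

x = 305/18, y = 71/3, minimum f = -6211/18

Corner points and f = -5x - 11y:
  (305/18, 71/3) → f = -6211/18
  (7/6, 0) → f = -35/6
  (0, 57/11) → f = -57
  (0, 0) → f = 0

The binding constraints are 12x - 8y = 14 and 12x - 11y = -57.
Solving simultaneously gives x = 305/18, y = 71/3.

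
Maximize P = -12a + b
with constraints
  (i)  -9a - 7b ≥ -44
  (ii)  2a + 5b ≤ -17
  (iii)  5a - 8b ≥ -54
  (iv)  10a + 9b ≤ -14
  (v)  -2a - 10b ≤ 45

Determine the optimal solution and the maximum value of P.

a = -150/11, b = -39/22, maximum P = 3561/22

Corner points and P = -12a + b:
  (-406/41, 23/41) → P = 4895/41
  (83/32, -71/16) → P = -569/16
  (-150/11, -39/22) → P = 3561/22
  (265/82, -211/41) → P = -1801/41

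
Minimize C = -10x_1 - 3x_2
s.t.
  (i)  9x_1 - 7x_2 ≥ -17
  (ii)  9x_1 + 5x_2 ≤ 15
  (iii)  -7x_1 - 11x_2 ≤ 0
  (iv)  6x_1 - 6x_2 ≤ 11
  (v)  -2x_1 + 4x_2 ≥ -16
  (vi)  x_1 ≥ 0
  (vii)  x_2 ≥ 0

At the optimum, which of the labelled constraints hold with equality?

Corner points and C = -10x_1 - 3x_2:
  (5/27, 8/3) → C = -266/27
  (0, 17/7) → C = -51/7
  (5/3, 0) → C = -50/3
  (0, 0) → C = 0

The minimum is at (5/3, 0). Substituting into each constraint, equality holds for (ii) and (vii); the remaining constraints have slack.

(ii) and (vii)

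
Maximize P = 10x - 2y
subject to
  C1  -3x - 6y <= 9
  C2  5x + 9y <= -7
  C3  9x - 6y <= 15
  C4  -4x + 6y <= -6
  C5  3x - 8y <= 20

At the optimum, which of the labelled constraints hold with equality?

C2 and C3

Vertices and P = 10x - 2y:
  (1/2, -7/4) → P = 17/2
  (-3/7, -9/7) → P = -12/7
  (31/37, -46/37) → P = 402/37
  (2/11, -29/33) → P = 118/33

The maximum is at (31/37, -46/37). Substituting into each constraint, equality holds for C2 and C3; the remaining constraints have slack.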